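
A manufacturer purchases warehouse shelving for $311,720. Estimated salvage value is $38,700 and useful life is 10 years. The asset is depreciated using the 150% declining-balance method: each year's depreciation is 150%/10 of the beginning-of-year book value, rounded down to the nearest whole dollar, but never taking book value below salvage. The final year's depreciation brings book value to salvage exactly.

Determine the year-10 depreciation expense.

Depreciable base = $311,720 − $38,700 = $273,020.
Year 1: ⌊$311,720 × 150%/10⌋ = $46,758. Book value $264,962.
Year 2: ⌊$264,962 × 150%/10⌋ = $39,744. Book value $225,218.
Year 3: ⌊$225,218 × 150%/10⌋ = $33,782. Book value $191,436.
Year 4: ⌊$191,436 × 150%/10⌋ = $28,715. Book value $162,721.
Year 5: ⌊$162,721 × 150%/10⌋ = $24,408. Book value $138,313.
Year 6: ⌊$138,313 × 150%/10⌋ = $20,746. Book value $117,567.
Year 7: ⌊$117,567 × 150%/10⌋ = $17,635. Book value $99,932.
Year 8: ⌊$99,932 × 150%/10⌋ = $14,989. Book value $84,943.
Year 9: ⌊$84,943 × 150%/10⌋ = $12,741. Book value $72,202.
Year 10 (final): $72,202 − $38,700 = $33,502. Book value $38,700.

$33,502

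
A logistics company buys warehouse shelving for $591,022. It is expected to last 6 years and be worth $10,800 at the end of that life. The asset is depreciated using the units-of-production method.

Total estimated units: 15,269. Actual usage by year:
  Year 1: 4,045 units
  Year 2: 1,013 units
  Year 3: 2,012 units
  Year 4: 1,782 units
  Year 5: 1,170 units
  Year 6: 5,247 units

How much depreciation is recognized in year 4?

$67,716

Depreciable base = $591,022 − $10,800 = $580,222.
Rate = $580,222 / 15,269 units = $38 per unit.
Year 1: 4,045 × $38 = $153,710. Book value $437,312.
Year 2: 1,013 × $38 = $38,494. Book value $398,818.
Year 3: 2,012 × $38 = $76,456. Book value $322,362.
Year 4: 1,782 × $38 = $67,716. Book value $254,646.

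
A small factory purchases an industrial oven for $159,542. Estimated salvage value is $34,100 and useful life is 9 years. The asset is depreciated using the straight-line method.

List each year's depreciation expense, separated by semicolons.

$13,938; $13,938; $13,938; $13,938; $13,938; $13,938; $13,938; $13,938; $13,938

Depreciable base = $159,542 − $34,100 = $125,442.
Annual expense = $125,442 / 9 = $13,938.
End of year 1: book value $145,604.
End of year 2: book value $131,666.
End of year 3: book value $117,728.
End of year 4: book value $103,790.
End of year 5: book value $89,852.
End of year 6: book value $75,914.
End of year 7: book value $61,976.
End of year 8: book value $48,038.
End of year 9: book value $34,100.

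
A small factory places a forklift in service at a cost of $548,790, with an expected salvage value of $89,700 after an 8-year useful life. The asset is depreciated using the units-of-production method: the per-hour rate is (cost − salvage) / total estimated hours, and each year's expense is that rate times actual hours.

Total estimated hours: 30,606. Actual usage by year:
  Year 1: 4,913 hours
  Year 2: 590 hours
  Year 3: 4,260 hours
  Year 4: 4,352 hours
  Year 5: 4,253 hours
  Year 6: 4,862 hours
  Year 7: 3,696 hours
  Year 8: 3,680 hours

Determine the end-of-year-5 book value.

$273,270

Depreciable base = $548,790 − $89,700 = $459,090.
Rate = $459,090 / 30,606 hours = $15 per hour.
Year 1: 4,913 × $15 = $73,695. Book value $475,095.
Year 2: 590 × $15 = $8,850. Book value $466,245.
Year 3: 4,260 × $15 = $63,900. Book value $402,345.
Year 4: 4,352 × $15 = $65,280. Book value $337,065.
Year 5: 4,253 × $15 = $63,795. Book value $273,270.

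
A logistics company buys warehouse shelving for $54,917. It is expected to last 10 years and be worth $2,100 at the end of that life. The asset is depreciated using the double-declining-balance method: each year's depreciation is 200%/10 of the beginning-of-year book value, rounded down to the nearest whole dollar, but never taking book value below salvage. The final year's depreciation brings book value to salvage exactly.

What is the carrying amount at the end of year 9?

$7,373

Depreciable base = $54,917 − $2,100 = $52,817.
Year 1: ⌊$54,917 × 200%/10⌋ = $10,983. Book value $43,934.
Year 2: ⌊$43,934 × 200%/10⌋ = $8,786. Book value $35,148.
Year 3: ⌊$35,148 × 200%/10⌋ = $7,029. Book value $28,119.
Year 4: ⌊$28,119 × 200%/10⌋ = $5,623. Book value $22,496.
Year 5: ⌊$22,496 × 200%/10⌋ = $4,499. Book value $17,997.
Year 6: ⌊$17,997 × 200%/10⌋ = $3,599. Book value $14,398.
Year 7: ⌊$14,398 × 200%/10⌋ = $2,879. Book value $11,519.
Year 8: ⌊$11,519 × 200%/10⌋ = $2,303. Book value $9,216.
Year 9: ⌊$9,216 × 200%/10⌋ = $1,843. Book value $7,373.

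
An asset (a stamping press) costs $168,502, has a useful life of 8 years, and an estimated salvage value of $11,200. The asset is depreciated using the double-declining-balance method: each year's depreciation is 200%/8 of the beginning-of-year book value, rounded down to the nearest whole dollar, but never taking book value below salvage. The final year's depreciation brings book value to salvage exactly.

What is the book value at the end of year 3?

Depreciable base = $168,502 − $11,200 = $157,302.
Year 1: ⌊$168,502 × 200%/8⌋ = $42,125. Book value $126,377.
Year 2: ⌊$126,377 × 200%/8⌋ = $31,594. Book value $94,783.
Year 3: ⌊$94,783 × 200%/8⌋ = $23,695. Book value $71,088.

$71,088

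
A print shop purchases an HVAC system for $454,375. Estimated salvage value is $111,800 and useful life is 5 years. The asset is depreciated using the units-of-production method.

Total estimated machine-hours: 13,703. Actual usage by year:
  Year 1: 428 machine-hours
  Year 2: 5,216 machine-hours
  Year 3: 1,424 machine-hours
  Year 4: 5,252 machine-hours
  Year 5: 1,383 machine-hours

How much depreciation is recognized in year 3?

Depreciable base = $454,375 − $111,800 = $342,575.
Rate = $342,575 / 13,703 machine-hours = $25 per machine-hour.
Year 1: 428 × $25 = $10,700. Book value $443,675.
Year 2: 5,216 × $25 = $130,400. Book value $313,275.
Year 3: 1,424 × $25 = $35,600. Book value $277,675.

$35,600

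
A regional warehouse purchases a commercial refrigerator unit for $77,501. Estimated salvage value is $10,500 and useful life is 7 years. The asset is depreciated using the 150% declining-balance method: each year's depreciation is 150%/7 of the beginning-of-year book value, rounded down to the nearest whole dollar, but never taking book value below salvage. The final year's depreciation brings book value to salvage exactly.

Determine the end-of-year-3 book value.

$37,594

Depreciable base = $77,501 − $10,500 = $67,001.
Year 1: ⌊$77,501 × 150%/7⌋ = $16,607. Book value $60,894.
Year 2: ⌊$60,894 × 150%/7⌋ = $13,048. Book value $47,846.
Year 3: ⌊$47,846 × 150%/7⌋ = $10,252. Book value $37,594.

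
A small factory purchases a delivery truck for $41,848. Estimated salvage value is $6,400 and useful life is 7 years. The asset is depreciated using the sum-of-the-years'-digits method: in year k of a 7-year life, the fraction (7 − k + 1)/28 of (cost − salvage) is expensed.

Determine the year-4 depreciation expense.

$5,064

Depreciable base = $41,848 − $6,400 = $35,448.
Sum of the years' digits = 7+6+5+4+3+2+1 = 28.
Year 1: $35,448 × 7/28 = $8,862. Book value $32,986.
Year 2: $35,448 × 6/28 = $7,596. Book value $25,390.
Year 3: $35,448 × 5/28 = $6,330. Book value $19,060.
Year 4: $35,448 × 4/28 = $5,064. Book value $13,996.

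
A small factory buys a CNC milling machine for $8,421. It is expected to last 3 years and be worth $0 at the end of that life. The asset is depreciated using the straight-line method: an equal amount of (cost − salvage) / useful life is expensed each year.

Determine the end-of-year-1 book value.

Depreciable base = $8,421 − $0 = $8,421.
Annual expense = $8,421 / 3 = $2,807.
End of year 1: book value $5,614.

$5,614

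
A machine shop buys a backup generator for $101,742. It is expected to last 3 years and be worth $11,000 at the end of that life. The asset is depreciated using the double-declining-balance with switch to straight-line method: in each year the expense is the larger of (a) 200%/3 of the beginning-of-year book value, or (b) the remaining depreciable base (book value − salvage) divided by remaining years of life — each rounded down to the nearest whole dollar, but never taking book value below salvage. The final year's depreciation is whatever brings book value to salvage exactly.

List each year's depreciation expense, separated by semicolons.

Depreciable base = $101,742 − $11,000 = $90,742.
Year 1: DB = ⌊$101,742 × 200%/3⌋ = $67,828; SL = ⌊$90,742/3⌋ = $30,247 → take DB $67,828. Book value $33,914.
Year 2: DB = ⌊$33,914 × 200%/3⌋ = $22,609; SL = ⌊$22,914/2⌋ = $11,457 → take DB $22,609. Book value $11,305.
Year 3 (final): $11,305 − $11,000 = $305. Book value $11,000.

$67,828; $22,609; $305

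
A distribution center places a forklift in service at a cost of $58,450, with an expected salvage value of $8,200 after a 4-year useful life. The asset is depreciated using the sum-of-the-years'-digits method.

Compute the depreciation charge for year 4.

$5,025

Depreciable base = $58,450 − $8,200 = $50,250.
Sum of the years' digits = 4+3+2+1 = 10.
Year 1: $50,250 × 4/10 = $20,100. Book value $38,350.
Year 2: $50,250 × 3/10 = $15,075. Book value $23,275.
Year 3: $50,250 × 2/10 = $10,050. Book value $13,225.
Year 4: $50,250 × 1/10 = $5,025. Book value $8,200.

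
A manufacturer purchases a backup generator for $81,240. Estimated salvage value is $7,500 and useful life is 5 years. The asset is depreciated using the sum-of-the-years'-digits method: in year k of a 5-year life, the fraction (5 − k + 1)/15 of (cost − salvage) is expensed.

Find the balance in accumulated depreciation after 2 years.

$44,244

Depreciable base = $81,240 − $7,500 = $73,740.
Sum of the years' digits = 5+4+3+2+1 = 15.
Year 1: $73,740 × 5/15 = $24,580. Book value $56,660.
Year 2: $73,740 × 4/15 = $19,664. Book value $36,996.
Accumulated through year 2 = $81,240 − $36,996 = $44,244.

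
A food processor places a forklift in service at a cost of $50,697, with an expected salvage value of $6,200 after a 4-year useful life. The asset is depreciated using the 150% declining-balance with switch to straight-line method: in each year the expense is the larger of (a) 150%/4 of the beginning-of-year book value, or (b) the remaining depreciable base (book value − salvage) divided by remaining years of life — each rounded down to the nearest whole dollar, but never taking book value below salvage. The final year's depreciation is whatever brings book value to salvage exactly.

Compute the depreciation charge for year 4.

$6,178

Depreciable base = $50,697 − $6,200 = $44,497.
Year 1: DB = ⌊$50,697 × 150%/4⌋ = $19,011; SL = ⌊$44,497/4⌋ = $11,124 → take DB $19,011. Book value $31,686.
Year 2: DB = ⌊$31,686 × 150%/4⌋ = $11,882; SL = ⌊$25,486/3⌋ = $8,495 → take DB $11,882. Book value $19,804.
Year 3: DB = ⌊$19,804 × 150%/4⌋ = $7,426; SL = ⌊$13,604/2⌋ = $6,802 → take DB $7,426. Book value $12,378.
Year 4 (final): $12,378 − $6,200 = $6,178. Book value $6,200.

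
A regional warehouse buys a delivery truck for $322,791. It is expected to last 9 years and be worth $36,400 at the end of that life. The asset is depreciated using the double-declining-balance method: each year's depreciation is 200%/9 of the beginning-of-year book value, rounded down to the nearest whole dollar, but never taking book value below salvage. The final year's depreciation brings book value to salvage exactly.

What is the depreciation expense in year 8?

$12,351

Depreciable base = $322,791 − $36,400 = $286,391.
Year 1: ⌊$322,791 × 200%/9⌋ = $71,731. Book value $251,060.
Year 2: ⌊$251,060 × 200%/9⌋ = $55,791. Book value $195,269.
Year 3: ⌊$195,269 × 200%/9⌋ = $43,393. Book value $151,876.
Year 4: ⌊$151,876 × 200%/9⌋ = $33,750. Book value $118,126.
Year 5: ⌊$118,126 × 200%/9⌋ = $26,250. Book value $91,876.
Year 6: ⌊$91,876 × 200%/9⌋ = $20,416. Book value $71,460.
Year 7: ⌊$71,460 × 200%/9⌋ = $15,880. Book value $55,580.
Year 8: ⌊$55,580 × 200%/9⌋ = $12,351. Book value $43,229.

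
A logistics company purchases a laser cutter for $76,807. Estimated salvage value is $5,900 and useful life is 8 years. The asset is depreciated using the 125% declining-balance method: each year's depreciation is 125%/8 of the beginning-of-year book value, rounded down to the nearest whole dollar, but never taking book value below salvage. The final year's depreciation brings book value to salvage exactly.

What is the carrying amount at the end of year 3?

Depreciable base = $76,807 − $5,900 = $70,907.
Year 1: ⌊$76,807 × 125%/8⌋ = $12,001. Book value $64,806.
Year 2: ⌊$64,806 × 125%/8⌋ = $10,125. Book value $54,681.
Year 3: ⌊$54,681 × 125%/8⌋ = $8,543. Book value $46,138.

$46,138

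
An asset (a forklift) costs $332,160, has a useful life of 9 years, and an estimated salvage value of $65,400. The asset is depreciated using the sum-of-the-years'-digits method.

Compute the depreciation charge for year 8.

Depreciable base = $332,160 − $65,400 = $266,760.
Sum of the years' digits = 9+8+7+6+5+4+3+2+1 = 45.
Year 1: $266,760 × 9/45 = $53,352. Book value $278,808.
Year 2: $266,760 × 8/45 = $47,424. Book value $231,384.
Year 3: $266,760 × 7/45 = $41,496. Book value $189,888.
Year 4: $266,760 × 6/45 = $35,568. Book value $154,320.
Year 5: $266,760 × 5/45 = $29,640. Book value $124,680.
Year 6: $266,760 × 4/45 = $23,712. Book value $100,968.
Year 7: $266,760 × 3/45 = $17,784. Book value $83,184.
Year 8: $266,760 × 2/45 = $11,856. Book value $71,328.

$11,856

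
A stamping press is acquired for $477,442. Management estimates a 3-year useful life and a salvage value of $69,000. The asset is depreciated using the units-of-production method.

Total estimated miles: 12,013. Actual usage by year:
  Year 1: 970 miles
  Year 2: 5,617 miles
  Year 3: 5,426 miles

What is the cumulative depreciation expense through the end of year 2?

Depreciable base = $477,442 − $69,000 = $408,442.
Rate = $408,442 / 12,013 miles = $34 per mile.
Year 1: 970 × $34 = $32,980. Book value $444,462.
Year 2: 5,617 × $34 = $190,978. Book value $253,484.
Accumulated through year 2 = $477,442 − $253,484 = $223,958.

$223,958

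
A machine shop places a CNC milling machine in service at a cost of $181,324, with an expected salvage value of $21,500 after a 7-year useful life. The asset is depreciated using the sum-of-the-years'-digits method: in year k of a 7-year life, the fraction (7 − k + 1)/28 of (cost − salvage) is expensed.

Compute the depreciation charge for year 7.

$5,708

Depreciable base = $181,324 − $21,500 = $159,824.
Sum of the years' digits = 7+6+5+4+3+2+1 = 28.
Year 1: $159,824 × 7/28 = $39,956. Book value $141,368.
Year 2: $159,824 × 6/28 = $34,248. Book value $107,120.
Year 3: $159,824 × 5/28 = $28,540. Book value $78,580.
Year 4: $159,824 × 4/28 = $22,832. Book value $55,748.
Year 5: $159,824 × 3/28 = $17,124. Book value $38,624.
Year 6: $159,824 × 2/28 = $11,416. Book value $27,208.
Year 7: $159,824 × 1/28 = $5,708. Book value $21,500.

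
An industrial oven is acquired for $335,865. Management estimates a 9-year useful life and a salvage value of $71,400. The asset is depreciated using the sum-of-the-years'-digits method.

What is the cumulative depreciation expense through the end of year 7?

$246,834

Depreciable base = $335,865 − $71,400 = $264,465.
Sum of the years' digits = 9+8+7+6+5+4+3+2+1 = 45.
Year 1: $264,465 × 9/45 = $52,893. Book value $282,972.
Year 2: $264,465 × 8/45 = $47,016. Book value $235,956.
Year 3: $264,465 × 7/45 = $41,139. Book value $194,817.
Year 4: $264,465 × 6/45 = $35,262. Book value $159,555.
Year 5: $264,465 × 5/45 = $29,385. Book value $130,170.
Year 6: $264,465 × 4/45 = $23,508. Book value $106,662.
Year 7: $264,465 × 3/45 = $17,631. Book value $89,031.
Accumulated through year 7 = $335,865 − $89,031 = $246,834.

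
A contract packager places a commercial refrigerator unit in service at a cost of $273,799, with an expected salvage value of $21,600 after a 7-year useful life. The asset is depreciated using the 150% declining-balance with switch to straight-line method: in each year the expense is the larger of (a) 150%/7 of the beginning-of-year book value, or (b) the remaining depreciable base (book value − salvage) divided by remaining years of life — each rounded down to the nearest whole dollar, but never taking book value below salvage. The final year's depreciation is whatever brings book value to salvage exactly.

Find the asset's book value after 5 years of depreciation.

Depreciable base = $273,799 − $21,600 = $252,199.
Year 1: DB = ⌊$273,799 × 150%/7⌋ = $58,671; SL = ⌊$252,199/7⌋ = $36,028 → take DB $58,671. Book value $215,128.
Year 2: DB = ⌊$215,128 × 150%/7⌋ = $46,098; SL = ⌊$193,528/6⌋ = $32,254 → take DB $46,098. Book value $169,030.
Year 3: DB = ⌊$169,030 × 150%/7⌋ = $36,220; SL = ⌊$147,430/5⌋ = $29,486 → take DB $36,220. Book value $132,810.
Year 4: DB = ⌊$132,810 × 150%/7⌋ = $28,459; SL = ⌊$111,210/4⌋ = $27,802 → take DB $28,459. Book value $104,351.
Year 5: DB = ⌊$104,351 × 150%/7⌋ = $22,360; SL = ⌊$82,751/3⌋ = $27,583 → take SL $27,583. Book value $76,768.

$76,768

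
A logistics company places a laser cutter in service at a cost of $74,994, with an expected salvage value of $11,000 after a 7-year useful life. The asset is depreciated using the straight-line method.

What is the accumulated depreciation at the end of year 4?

Depreciable base = $74,994 − $11,000 = $63,994.
Annual expense = $63,994 / 7 = $9,142.
End of year 1: book value $65,852.
End of year 2: book value $56,710.
End of year 3: book value $47,568.
End of year 4: book value $38,426.
Accumulated through year 4 = $74,994 − $38,426 = $36,568.

$36,568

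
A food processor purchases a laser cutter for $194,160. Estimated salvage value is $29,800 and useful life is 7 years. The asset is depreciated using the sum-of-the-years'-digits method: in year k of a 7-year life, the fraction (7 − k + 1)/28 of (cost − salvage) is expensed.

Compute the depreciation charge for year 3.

Depreciable base = $194,160 − $29,800 = $164,360.
Sum of the years' digits = 7+6+5+4+3+2+1 = 28.
Year 1: $164,360 × 7/28 = $41,090. Book value $153,070.
Year 2: $164,360 × 6/28 = $35,220. Book value $117,850.
Year 3: $164,360 × 5/28 = $29,350. Book value $88,500.

$29,350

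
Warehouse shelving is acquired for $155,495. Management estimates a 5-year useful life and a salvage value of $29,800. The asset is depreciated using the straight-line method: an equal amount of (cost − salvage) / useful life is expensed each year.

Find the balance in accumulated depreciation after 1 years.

$25,139

Depreciable base = $155,495 − $29,800 = $125,695.
Annual expense = $125,695 / 5 = $25,139.
End of year 1: book value $130,356.
Accumulated through year 1 = $155,495 − $130,356 = $25,139.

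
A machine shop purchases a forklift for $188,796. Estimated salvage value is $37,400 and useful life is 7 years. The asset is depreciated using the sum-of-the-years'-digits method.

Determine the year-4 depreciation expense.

$21,628

Depreciable base = $188,796 − $37,400 = $151,396.
Sum of the years' digits = 7+6+5+4+3+2+1 = 28.
Year 1: $151,396 × 7/28 = $37,849. Book value $150,947.
Year 2: $151,396 × 6/28 = $32,442. Book value $118,505.
Year 3: $151,396 × 5/28 = $27,035. Book value $91,470.
Year 4: $151,396 × 4/28 = $21,628. Book value $69,842.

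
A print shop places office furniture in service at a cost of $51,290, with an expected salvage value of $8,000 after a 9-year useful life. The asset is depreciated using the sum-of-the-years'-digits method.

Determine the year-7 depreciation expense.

Depreciable base = $51,290 − $8,000 = $43,290.
Sum of the years' digits = 9+8+7+6+5+4+3+2+1 = 45.
Year 1: $43,290 × 9/45 = $8,658. Book value $42,632.
Year 2: $43,290 × 8/45 = $7,696. Book value $34,936.
Year 3: $43,290 × 7/45 = $6,734. Book value $28,202.
Year 4: $43,290 × 6/45 = $5,772. Book value $22,430.
Year 5: $43,290 × 5/45 = $4,810. Book value $17,620.
Year 6: $43,290 × 4/45 = $3,848. Book value $13,772.
Year 7: $43,290 × 3/45 = $2,886. Book value $10,886.

$2,886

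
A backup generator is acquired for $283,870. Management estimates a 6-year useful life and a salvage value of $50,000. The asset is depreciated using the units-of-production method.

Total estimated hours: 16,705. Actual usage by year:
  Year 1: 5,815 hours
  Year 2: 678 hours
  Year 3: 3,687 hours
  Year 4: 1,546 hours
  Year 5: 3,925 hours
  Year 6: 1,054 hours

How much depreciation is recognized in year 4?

$21,644

Depreciable base = $283,870 − $50,000 = $233,870.
Rate = $233,870 / 16,705 hours = $14 per hour.
Year 1: 5,815 × $14 = $81,410. Book value $202,460.
Year 2: 678 × $14 = $9,492. Book value $192,968.
Year 3: 3,687 × $14 = $51,618. Book value $141,350.
Year 4: 1,546 × $14 = $21,644. Book value $119,706.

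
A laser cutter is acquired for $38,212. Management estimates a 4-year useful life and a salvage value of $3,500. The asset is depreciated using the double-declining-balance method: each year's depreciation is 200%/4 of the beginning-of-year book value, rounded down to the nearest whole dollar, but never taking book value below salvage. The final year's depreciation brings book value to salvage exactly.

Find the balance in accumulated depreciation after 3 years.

Depreciable base = $38,212 − $3,500 = $34,712.
Year 1: ⌊$38,212 × 200%/4⌋ = $19,106. Book value $19,106.
Year 2: ⌊$19,106 × 200%/4⌋ = $9,553. Book value $9,553.
Year 3: ⌊$9,553 × 200%/4⌋ = $4,776. Book value $4,777.
Accumulated through year 3 = $38,212 − $4,777 = $33,435.

$33,435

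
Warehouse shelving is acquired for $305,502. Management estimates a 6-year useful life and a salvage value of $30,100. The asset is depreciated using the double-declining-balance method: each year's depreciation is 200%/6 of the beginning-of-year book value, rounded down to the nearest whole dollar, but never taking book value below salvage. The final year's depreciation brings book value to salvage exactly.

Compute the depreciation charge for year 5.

Depreciable base = $305,502 − $30,100 = $275,402.
Year 1: ⌊$305,502 × 200%/6⌋ = $101,834. Book value $203,668.
Year 2: ⌊$203,668 × 200%/6⌋ = $67,889. Book value $135,779.
Year 3: ⌊$135,779 × 200%/6⌋ = $45,259. Book value $90,520.
Year 4: ⌊$90,520 × 200%/6⌋ = $30,173. Book value $60,347.
Year 5: ⌊$60,347 × 200%/6⌋ = $20,115. Book value $40,232.

$20,115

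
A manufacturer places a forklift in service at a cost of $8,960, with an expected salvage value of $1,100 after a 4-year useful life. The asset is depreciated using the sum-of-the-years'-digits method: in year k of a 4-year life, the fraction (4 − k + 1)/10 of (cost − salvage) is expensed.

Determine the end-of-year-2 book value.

Depreciable base = $8,960 − $1,100 = $7,860.
Sum of the years' digits = 4+3+2+1 = 10.
Year 1: $7,860 × 4/10 = $3,144. Book value $5,816.
Year 2: $7,860 × 3/10 = $2,358. Book value $3,458.

$3,458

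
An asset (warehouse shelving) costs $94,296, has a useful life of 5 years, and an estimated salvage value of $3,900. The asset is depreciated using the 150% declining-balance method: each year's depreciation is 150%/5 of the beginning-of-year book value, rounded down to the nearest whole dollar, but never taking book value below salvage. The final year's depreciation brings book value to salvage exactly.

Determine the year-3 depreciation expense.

$13,861

Depreciable base = $94,296 − $3,900 = $90,396.
Year 1: ⌊$94,296 × 150%/5⌋ = $28,288. Book value $66,008.
Year 2: ⌊$66,008 × 150%/5⌋ = $19,802. Book value $46,206.
Year 3: ⌊$46,206 × 150%/5⌋ = $13,861. Book value $32,345.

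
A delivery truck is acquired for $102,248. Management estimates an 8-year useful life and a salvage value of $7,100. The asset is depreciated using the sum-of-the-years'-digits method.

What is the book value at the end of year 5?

Depreciable base = $102,248 − $7,100 = $95,148.
Sum of the years' digits = 8+7+6+5+4+3+2+1 = 36.
Year 1: $95,148 × 8/36 = $21,144. Book value $81,104.
Year 2: $95,148 × 7/36 = $18,501. Book value $62,603.
Year 3: $95,148 × 6/36 = $15,858. Book value $46,745.
Year 4: $95,148 × 5/36 = $13,215. Book value $33,530.
Year 5: $95,148 × 4/36 = $10,572. Book value $22,958.

$22,958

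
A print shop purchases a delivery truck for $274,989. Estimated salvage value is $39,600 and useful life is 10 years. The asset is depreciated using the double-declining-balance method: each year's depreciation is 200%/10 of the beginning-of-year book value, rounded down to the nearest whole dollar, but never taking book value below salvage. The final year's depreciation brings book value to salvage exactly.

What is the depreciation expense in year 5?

Depreciable base = $274,989 − $39,600 = $235,389.
Year 1: ⌊$274,989 × 200%/10⌋ = $54,997. Book value $219,992.
Year 2: ⌊$219,992 × 200%/10⌋ = $43,998. Book value $175,994.
Year 3: ⌊$175,994 × 200%/10⌋ = $35,198. Book value $140,796.
Year 4: ⌊$140,796 × 200%/10⌋ = $28,159. Book value $112,637.
Year 5: ⌊$112,637 × 200%/10⌋ = $22,527. Book value $90,110.

$22,527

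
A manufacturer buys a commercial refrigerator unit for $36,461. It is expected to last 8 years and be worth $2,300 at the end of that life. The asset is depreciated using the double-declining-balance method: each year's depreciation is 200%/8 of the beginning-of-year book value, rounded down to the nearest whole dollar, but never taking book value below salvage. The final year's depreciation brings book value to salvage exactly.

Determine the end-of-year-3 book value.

$15,383

Depreciable base = $36,461 − $2,300 = $34,161.
Year 1: ⌊$36,461 × 200%/8⌋ = $9,115. Book value $27,346.
Year 2: ⌊$27,346 × 200%/8⌋ = $6,836. Book value $20,510.
Year 3: ⌊$20,510 × 200%/8⌋ = $5,127. Book value $15,383.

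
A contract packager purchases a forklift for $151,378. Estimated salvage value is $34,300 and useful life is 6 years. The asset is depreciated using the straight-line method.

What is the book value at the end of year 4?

$73,326

Depreciable base = $151,378 − $34,300 = $117,078.
Annual expense = $117,078 / 6 = $19,513.
End of year 1: book value $131,865.
End of year 2: book value $112,352.
End of year 3: book value $92,839.
End of year 4: book value $73,326.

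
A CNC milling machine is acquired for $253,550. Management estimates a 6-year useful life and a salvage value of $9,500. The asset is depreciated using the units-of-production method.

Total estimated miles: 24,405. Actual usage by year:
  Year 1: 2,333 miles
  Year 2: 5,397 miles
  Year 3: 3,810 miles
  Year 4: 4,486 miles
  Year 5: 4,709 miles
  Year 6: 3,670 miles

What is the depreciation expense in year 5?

Depreciable base = $253,550 − $9,500 = $244,050.
Rate = $244,050 / 24,405 miles = $10 per mile.
Year 1: 2,333 × $10 = $23,330. Book value $230,220.
Year 2: 5,397 × $10 = $53,970. Book value $176,250.
Year 3: 3,810 × $10 = $38,100. Book value $138,150.
Year 4: 4,486 × $10 = $44,860. Book value $93,290.
Year 5: 4,709 × $10 = $47,090. Book value $46,200.

$47,090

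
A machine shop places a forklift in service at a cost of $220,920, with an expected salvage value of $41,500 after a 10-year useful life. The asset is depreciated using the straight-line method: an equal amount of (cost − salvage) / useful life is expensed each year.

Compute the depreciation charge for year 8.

Depreciable base = $220,920 − $41,500 = $179,420.
Annual expense = $179,420 / 10 = $17,942.

$17,942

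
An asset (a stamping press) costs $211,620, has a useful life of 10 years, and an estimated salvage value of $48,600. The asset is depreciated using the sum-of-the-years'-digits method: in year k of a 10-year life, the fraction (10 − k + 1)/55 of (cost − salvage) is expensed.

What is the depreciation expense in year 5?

Depreciable base = $211,620 − $48,600 = $163,020.
Sum of the years' digits = 10+9+8+7+6+5+4+3+2+1 = 55.
Year 1: $163,020 × 10/55 = $29,640. Book value $181,980.
Year 2: $163,020 × 9/55 = $26,676. Book value $155,304.
Year 3: $163,020 × 8/55 = $23,712. Book value $131,592.
Year 4: $163,020 × 7/55 = $20,748. Book value $110,844.
Year 5: $163,020 × 6/55 = $17,784. Book value $93,060.

$17,784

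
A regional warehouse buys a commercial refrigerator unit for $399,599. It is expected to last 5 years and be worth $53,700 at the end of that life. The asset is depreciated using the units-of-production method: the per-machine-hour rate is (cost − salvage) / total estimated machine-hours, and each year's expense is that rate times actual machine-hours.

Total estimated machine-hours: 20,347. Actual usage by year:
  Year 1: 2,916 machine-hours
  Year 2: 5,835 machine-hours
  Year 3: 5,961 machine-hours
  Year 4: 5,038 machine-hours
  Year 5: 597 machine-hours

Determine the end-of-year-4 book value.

$63,849

Depreciable base = $399,599 − $53,700 = $345,899.
Rate = $345,899 / 20,347 machine-hours = $17 per machine-hour.
Year 1: 2,916 × $17 = $49,572. Book value $350,027.
Year 2: 5,835 × $17 = $99,195. Book value $250,832.
Year 3: 5,961 × $17 = $101,337. Book value $149,495.
Year 4: 5,038 × $17 = $85,646. Book value $63,849.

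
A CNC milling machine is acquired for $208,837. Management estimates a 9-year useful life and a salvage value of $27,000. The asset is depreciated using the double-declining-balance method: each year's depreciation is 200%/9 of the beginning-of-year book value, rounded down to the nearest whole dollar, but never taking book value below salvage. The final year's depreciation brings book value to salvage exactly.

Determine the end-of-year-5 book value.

$59,442

Depreciable base = $208,837 − $27,000 = $181,837.
Year 1: ⌊$208,837 × 200%/9⌋ = $46,408. Book value $162,429.
Year 2: ⌊$162,429 × 200%/9⌋ = $36,095. Book value $126,334.
Year 3: ⌊$126,334 × 200%/9⌋ = $28,074. Book value $98,260.
Year 4: ⌊$98,260 × 200%/9⌋ = $21,835. Book value $76,425.
Year 5: ⌊$76,425 × 200%/9⌋ = $16,983. Book value $59,442.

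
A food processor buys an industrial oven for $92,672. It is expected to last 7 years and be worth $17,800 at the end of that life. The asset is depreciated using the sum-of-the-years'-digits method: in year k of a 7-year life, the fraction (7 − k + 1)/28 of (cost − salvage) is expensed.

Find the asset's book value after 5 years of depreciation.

$25,822

Depreciable base = $92,672 − $17,800 = $74,872.
Sum of the years' digits = 7+6+5+4+3+2+1 = 28.
Year 1: $74,872 × 7/28 = $18,718. Book value $73,954.
Year 2: $74,872 × 6/28 = $16,044. Book value $57,910.
Year 3: $74,872 × 5/28 = $13,370. Book value $44,540.
Year 4: $74,872 × 4/28 = $10,696. Book value $33,844.
Year 5: $74,872 × 3/28 = $8,022. Book value $25,822.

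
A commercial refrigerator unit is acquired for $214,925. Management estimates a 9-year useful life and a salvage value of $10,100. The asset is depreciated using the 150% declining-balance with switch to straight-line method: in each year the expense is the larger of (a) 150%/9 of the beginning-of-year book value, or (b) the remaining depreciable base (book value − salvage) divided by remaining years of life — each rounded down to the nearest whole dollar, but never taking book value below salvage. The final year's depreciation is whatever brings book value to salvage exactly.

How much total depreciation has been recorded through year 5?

Depreciable base = $214,925 − $10,100 = $204,825.
Year 1: DB = ⌊$214,925 × 150%/9⌋ = $35,820; SL = ⌊$204,825/9⌋ = $22,758 → take DB $35,820. Book value $179,105.
Year 2: DB = ⌊$179,105 × 150%/9⌋ = $29,850; SL = ⌊$169,005/8⌋ = $21,125 → take DB $29,850. Book value $149,255.
Year 3: DB = ⌊$149,255 × 150%/9⌋ = $24,875; SL = ⌊$139,155/7⌋ = $19,879 → take DB $24,875. Book value $124,380.
Year 4: DB = ⌊$124,380 × 150%/9⌋ = $20,730; SL = ⌊$114,280/6⌋ = $19,046 → take DB $20,730. Book value $103,650.
Year 5: DB = ⌊$103,650 × 150%/9⌋ = $17,275; SL = ⌊$93,550/5⌋ = $18,710 → take SL $18,710. Book value $84,940.
Accumulated through year 5 = $214,925 − $84,940 = $129,985.

$129,985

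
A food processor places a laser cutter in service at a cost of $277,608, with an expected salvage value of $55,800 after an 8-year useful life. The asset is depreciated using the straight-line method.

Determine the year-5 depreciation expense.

$27,726

Depreciable base = $277,608 − $55,800 = $221,808.
Annual expense = $221,808 / 8 = $27,726.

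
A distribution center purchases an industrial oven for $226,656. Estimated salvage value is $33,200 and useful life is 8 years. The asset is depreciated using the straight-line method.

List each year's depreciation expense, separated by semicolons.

Depreciable base = $226,656 − $33,200 = $193,456.
Annual expense = $193,456 / 8 = $24,182.
End of year 1: book value $202,474.
End of year 2: book value $178,292.
End of year 3: book value $154,110.
End of year 4: book value $129,928.
End of year 5: book value $105,746.
End of year 6: book value $81,564.
End of year 7: book value $57,382.
End of year 8: book value $33,200.

$24,182; $24,182; $24,182; $24,182; $24,182; $24,182; $24,182; $24,182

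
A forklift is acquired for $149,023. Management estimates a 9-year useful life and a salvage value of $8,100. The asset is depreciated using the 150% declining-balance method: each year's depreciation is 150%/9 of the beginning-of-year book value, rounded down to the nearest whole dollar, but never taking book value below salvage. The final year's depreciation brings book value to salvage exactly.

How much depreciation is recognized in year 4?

$14,373

Depreciable base = $149,023 − $8,100 = $140,923.
Year 1: ⌊$149,023 × 150%/9⌋ = $24,837. Book value $124,186.
Year 2: ⌊$124,186 × 150%/9⌋ = $20,697. Book value $103,489.
Year 3: ⌊$103,489 × 150%/9⌋ = $17,248. Book value $86,241.
Year 4: ⌊$86,241 × 150%/9⌋ = $14,373. Book value $71,868.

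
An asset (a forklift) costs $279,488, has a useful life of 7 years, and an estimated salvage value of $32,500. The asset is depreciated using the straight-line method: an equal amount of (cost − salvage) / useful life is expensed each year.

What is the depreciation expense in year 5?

$35,284

Depreciable base = $279,488 − $32,500 = $246,988.
Annual expense = $246,988 / 7 = $35,284.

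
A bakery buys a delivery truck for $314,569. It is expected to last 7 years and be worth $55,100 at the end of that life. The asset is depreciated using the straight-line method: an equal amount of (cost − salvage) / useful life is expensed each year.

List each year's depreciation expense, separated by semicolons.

$37,067; $37,067; $37,067; $37,067; $37,067; $37,067; $37,067

Depreciable base = $314,569 − $55,100 = $259,469.
Annual expense = $259,469 / 7 = $37,067.
End of year 1: book value $277,502.
End of year 2: book value $240,435.
End of year 3: book value $203,368.
End of year 4: book value $166,301.
End of year 5: book value $129,234.
End of year 6: book value $92,167.
End of year 7: book value $55,100.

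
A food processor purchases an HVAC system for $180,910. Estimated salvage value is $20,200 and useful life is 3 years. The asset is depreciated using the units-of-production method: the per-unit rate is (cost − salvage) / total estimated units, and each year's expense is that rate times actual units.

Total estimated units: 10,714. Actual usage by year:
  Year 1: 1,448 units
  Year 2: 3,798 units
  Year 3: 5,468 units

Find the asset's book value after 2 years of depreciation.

Depreciable base = $180,910 − $20,200 = $160,710.
Rate = $160,710 / 10,714 units = $15 per unit.
Year 1: 1,448 × $15 = $21,720. Book value $159,190.
Year 2: 3,798 × $15 = $56,970. Book value $102,220.

$102,220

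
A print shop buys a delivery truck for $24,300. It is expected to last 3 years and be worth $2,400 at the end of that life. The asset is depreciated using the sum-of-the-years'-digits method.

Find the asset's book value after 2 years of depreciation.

$6,050

Depreciable base = $24,300 − $2,400 = $21,900.
Sum of the years' digits = 3+2+1 = 6.
Year 1: $21,900 × 3/6 = $10,950. Book value $13,350.
Year 2: $21,900 × 2/6 = $7,300. Book value $6,050.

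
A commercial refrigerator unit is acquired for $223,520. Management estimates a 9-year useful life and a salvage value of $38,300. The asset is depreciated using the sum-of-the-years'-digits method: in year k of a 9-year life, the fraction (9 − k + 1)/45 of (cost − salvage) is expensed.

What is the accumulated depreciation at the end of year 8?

Depreciable base = $223,520 − $38,300 = $185,220.
Sum of the years' digits = 9+8+7+6+5+4+3+2+1 = 45.
Year 1: $185,220 × 9/45 = $37,044. Book value $186,476.
Year 2: $185,220 × 8/45 = $32,928. Book value $153,548.
Year 3: $185,220 × 7/45 = $28,812. Book value $124,736.
Year 4: $185,220 × 6/45 = $24,696. Book value $100,040.
Year 5: $185,220 × 5/45 = $20,580. Book value $79,460.
Year 6: $185,220 × 4/45 = $16,464. Book value $62,996.
Year 7: $185,220 × 3/45 = $12,348. Book value $50,648.
Year 8: $185,220 × 2/45 = $8,232. Book value $42,416.
Accumulated through year 8 = $223,520 − $42,416 = $181,104.

$181,104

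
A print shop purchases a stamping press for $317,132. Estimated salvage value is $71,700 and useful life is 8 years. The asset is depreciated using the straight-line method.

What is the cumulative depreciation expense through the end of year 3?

$92,037

Depreciable base = $317,132 − $71,700 = $245,432.
Annual expense = $245,432 / 8 = $30,679.
End of year 1: book value $286,453.
End of year 2: book value $255,774.
End of year 3: book value $225,095.
Accumulated through year 3 = $317,132 − $225,095 = $92,037.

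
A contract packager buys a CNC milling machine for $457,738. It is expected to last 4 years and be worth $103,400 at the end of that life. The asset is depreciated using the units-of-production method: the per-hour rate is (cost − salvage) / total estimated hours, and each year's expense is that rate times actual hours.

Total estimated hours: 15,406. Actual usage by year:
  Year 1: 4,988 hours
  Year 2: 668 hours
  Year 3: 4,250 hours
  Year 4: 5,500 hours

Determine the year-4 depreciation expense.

$126,500

Depreciable base = $457,738 − $103,400 = $354,338.
Rate = $354,338 / 15,406 hours = $23 per hour.
Year 1: 4,988 × $23 = $114,724. Book value $343,014.
Year 2: 668 × $23 = $15,364. Book value $327,650.
Year 3: 4,250 × $23 = $97,750. Book value $229,900.
Year 4: 5,500 × $23 = $126,500. Book value $103,400.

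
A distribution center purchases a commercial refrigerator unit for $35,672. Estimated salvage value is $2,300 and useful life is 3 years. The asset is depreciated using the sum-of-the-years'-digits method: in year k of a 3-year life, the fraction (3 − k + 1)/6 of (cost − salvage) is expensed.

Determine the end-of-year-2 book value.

Depreciable base = $35,672 − $2,300 = $33,372.
Sum of the years' digits = 3+2+1 = 6.
Year 1: $33,372 × 3/6 = $16,686. Book value $18,986.
Year 2: $33,372 × 2/6 = $11,124. Book value $7,862.

$7,862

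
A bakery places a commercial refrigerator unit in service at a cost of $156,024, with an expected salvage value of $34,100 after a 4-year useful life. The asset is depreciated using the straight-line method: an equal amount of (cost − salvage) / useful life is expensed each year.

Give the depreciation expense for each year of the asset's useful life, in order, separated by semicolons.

Depreciable base = $156,024 − $34,100 = $121,924.
Annual expense = $121,924 / 4 = $30,481.
End of year 1: book value $125,543.
End of year 2: book value $95,062.
End of year 3: book value $64,581.
End of year 4: book value $34,100.

$30,481; $30,481; $30,481; $30,481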